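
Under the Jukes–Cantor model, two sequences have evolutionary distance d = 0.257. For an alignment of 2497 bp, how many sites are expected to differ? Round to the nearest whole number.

543

Invert JC69: p = (3/4)(1 − e^(−4d/3)) = 0.75 × (1 − e^(-0.342667)) = 0.75 × (1 − 0.709875) = 0.217594.
Expected differing sites = pL ≈ 0.217594 × 2497 = 543.332218 ≈ 543.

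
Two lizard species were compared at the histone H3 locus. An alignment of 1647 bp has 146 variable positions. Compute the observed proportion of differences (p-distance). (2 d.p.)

0.09

p = 146/1647 = 0.088646… ≈ 0.09 (to 2 d.p.).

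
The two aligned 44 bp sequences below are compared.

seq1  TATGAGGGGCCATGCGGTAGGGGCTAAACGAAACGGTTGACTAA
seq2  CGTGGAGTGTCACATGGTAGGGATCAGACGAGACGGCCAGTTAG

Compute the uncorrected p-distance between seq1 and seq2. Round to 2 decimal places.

The sequences differ at 20 of 44 positions.
p = 20/44 = 0.454545… ≈ 0.45 (to 2 d.p.).

0.45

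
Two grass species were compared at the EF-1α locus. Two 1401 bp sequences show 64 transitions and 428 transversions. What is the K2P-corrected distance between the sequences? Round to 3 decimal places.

0.489

P = 64/1401 ≈ 0.045682 and Q = 428/1401 ≈ 0.305496.
Under the Kimura two-parameter model, d = −½ ln(1 − 2P − Q) − ¼ ln(1 − 2Q).
1 − 2P − Q = 0.60314, giving −½ ln(0.60314) = 0.252803.
1 − 2Q = 0.389008, giving −¼ ln(0.389008) = 0.236039.
d = 0.252803 + 0.236039 = 0.488842.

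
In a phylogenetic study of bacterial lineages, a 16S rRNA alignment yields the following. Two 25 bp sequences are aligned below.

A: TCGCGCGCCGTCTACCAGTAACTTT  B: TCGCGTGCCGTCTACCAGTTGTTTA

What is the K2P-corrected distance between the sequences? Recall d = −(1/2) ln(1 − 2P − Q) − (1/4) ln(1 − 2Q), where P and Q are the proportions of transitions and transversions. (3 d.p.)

Of 25 sites, 3 differences are transitions and 2 are transversions, so P = 3/25 = 0.12 and Q = 2/25 = 0.08.
Under the Kimura two-parameter model, d = −½ ln(1 − 2P − Q) − ¼ ln(1 − 2Q).
1 − 2P − Q = 0.68, giving −½ ln(0.68) = 0.192831.
1 − 2Q = 0.84, giving −¼ ln(0.84) = 0.043588.
d = 0.192831 + 0.043588 = 0.236419.

0.236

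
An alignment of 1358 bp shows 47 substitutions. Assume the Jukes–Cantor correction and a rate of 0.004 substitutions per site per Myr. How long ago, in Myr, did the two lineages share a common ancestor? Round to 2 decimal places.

p = 47/1358 ≈ 0.03461.
d = −(3/4) ln(1 − 4p/3) = −0.75 ln(1 − 0.046147) = −0.75 ln(0.953853)
  = −0.75 × (-0.047246) = 0.035435 substitutions/site.
Under a molecular clock d = 2μt, so t = d/(2μ) = 0.035435 / (2 × 0.004) = 4.43 Myr.

4.43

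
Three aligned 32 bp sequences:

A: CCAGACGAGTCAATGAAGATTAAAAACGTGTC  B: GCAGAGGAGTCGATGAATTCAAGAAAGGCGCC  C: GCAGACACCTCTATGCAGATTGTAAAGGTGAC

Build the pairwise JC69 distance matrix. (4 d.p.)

A–B: 11/32 sites differ → p = 0.34375, d = −0.75 ln(1 − 0.458333) = 0.459828 ≈ 0.4598.
A–C: 10/32 sites differ → p = 0.3125, d = −0.75 ln(1 − 0.416667) = 0.404248 ≈ 0.4042.
B–C: 14/32 sites differ → p = 0.4375, d = −0.75 ln(1 − 0.583333) = 0.656601 ≈ 0.6566.

d(A,B) = 0.4598, d(A,C) = 0.4042, d(B,C) = 0.6566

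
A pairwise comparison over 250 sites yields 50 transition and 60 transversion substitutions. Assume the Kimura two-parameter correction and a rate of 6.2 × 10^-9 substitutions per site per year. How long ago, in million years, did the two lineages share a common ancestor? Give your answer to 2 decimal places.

54.38

P = 50/250 = 0.2 and Q = 60/250 = 0.24.
Under the Kimura two-parameter model, d = −½ ln(1 − 2P − Q) − ¼ ln(1 − 2Q).
1 − 2P − Q = 0.36, giving −½ ln(0.36) = 0.510826.
1 − 2Q = 0.52, giving −¼ ln(0.52) = 0.163482.
d = 0.510826 + 0.163482 = 0.674308.
Under a molecular clock d = 2μt, so t = d/(2μ) = 0.674308 / (2 × 6.2 × 10^-9) = 54.38 million years.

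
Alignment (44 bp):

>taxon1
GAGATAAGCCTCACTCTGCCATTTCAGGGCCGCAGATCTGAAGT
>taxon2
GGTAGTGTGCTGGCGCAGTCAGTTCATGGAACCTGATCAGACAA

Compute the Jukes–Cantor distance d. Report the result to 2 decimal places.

The sequences differ at 22 of 44 sites, so p = 22/44 = 0.5.
d = −(3/4) ln(1 − 4p/3) = −0.75 ln(1 − 0.666667) = −0.75 ln(0.333333)
  = −0.75 × (-1.098613) = 0.823960 substitutions/site.

0.82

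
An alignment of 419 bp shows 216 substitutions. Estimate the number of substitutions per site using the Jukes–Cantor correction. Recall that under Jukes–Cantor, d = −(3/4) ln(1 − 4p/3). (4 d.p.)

0.8720

p = 216/419 ≈ 0.515513.
d = −(3/4) ln(1 − 4p/3) = −0.75 ln(1 − 0.687351) = −0.75 ln(0.312649)
  = −0.75 × (-1.162674) = 0.872006 substitutions/site.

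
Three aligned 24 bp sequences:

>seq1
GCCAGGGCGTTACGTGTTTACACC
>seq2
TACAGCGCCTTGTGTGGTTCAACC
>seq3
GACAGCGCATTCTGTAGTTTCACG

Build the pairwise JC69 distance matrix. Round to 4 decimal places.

seq1–seq2: 9/24 sites differ → p = 0.375, d = −0.75 ln(1 − 0.5) = 0.519860 ≈ 0.5199.
seq1–seq3: 9/24 sites differ → p = 0.375, d = −0.75 ln(1 − 0.5) = 0.519860 ≈ 0.5199.
seq2–seq3: 7/24 sites differ → p ≈ 0.291667, d = −0.75 ln(1 − 0.388889) = 0.369358 ≈ 0.3694.

d(seq1,seq2) = 0.5199, d(seq1,seq3) = 0.5199, d(seq2,seq3) = 0.3694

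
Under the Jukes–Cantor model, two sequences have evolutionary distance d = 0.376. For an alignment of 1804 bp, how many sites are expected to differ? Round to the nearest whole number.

Invert JC69: p = (3/4)(1 − e^(−4d/3)) = 0.75 × (1 − e^(-0.501333)) = 0.75 × (1 − 0.605723) = 0.295708.
Expected differing sites = pL ≈ 0.295708 × 1804 = 533.457232 ≈ 533.

533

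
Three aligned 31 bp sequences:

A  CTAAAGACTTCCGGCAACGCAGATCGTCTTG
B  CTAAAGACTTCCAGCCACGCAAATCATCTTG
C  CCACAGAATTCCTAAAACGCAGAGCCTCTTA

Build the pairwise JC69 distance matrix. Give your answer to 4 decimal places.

A–B: 4/31 sites differ → p ≈ 0.129032, d = −0.75 ln(1 − 0.172043) = 0.141596 ≈ 0.1416.
A–C: 9/31 sites differ → p ≈ 0.290323, d = −0.75 ln(1 − 0.387097) = 0.367161 ≈ 0.3672.
B–C: 11/31 sites differ → p ≈ 0.354839, d = −0.75 ln(1 − 0.473119) = 0.480585 ≈ 0.4806.

d(A,B) = 0.1416, d(A,C) = 0.3672, d(B,C) = 0.4806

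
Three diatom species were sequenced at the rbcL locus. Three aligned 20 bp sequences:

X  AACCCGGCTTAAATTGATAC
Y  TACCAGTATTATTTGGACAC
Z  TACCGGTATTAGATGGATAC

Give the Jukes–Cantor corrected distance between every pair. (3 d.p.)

d(X,Y) = 0.572, d(X,Z) = 0.383, d(Y,Z) = 0.233

X–Y: 8/20 sites differ → p = 0.4, d = −0.75 ln(1 − 0.533333) = 0.571605 ≈ 0.572.
X–Z: 6/20 sites differ → p = 0.3, d = −0.75 ln(1 − 0.4) = 0.383119 ≈ 0.383.
Y–Z: 4/20 sites differ → p = 0.2, d = −0.75 ln(1 − 0.266667) = 0.232617 ≈ 0.233.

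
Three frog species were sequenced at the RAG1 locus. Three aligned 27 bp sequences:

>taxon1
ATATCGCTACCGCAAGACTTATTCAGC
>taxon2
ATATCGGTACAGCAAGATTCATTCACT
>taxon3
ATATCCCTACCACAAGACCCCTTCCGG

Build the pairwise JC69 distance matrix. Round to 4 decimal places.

d(taxon1,taxon2) = 0.2635, d(taxon1,taxon3) = 0.3181, d(taxon2,taxon3) = 0.5107

taxon1–taxon2: 6/27 sites differ → p ≈ 0.222222, d = −0.75 ln(1 − 0.296296) = 0.263548 ≈ 0.2635.
taxon1–taxon3: 7/27 sites differ → p ≈ 0.259259, d = −0.75 ln(1 − 0.345679) = 0.318118 ≈ 0.3181.
taxon2–taxon3: 10/27 sites differ → p ≈ 0.37037, d = −0.75 ln(1 − 0.493827) = 0.510658 ≈ 0.5107.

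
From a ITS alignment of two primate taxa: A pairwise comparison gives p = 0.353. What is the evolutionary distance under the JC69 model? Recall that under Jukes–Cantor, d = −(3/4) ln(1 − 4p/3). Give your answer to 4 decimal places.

d = −(3/4) ln(1 − 4p/3) = −0.75 ln(1 − 0.470667) = −0.75 ln(0.529333)
  = −0.75 × (-0.636138) = 0.477104 substitutions/site.

0.4771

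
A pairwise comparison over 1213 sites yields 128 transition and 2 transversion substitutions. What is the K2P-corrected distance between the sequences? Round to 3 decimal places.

0.120

P = 128/1213 ≈ 0.105523 and Q = 2/1213 ≈ 0.001649.
Under the Kimura two-parameter model, d = −½ ln(1 − 2P − Q) − ¼ ln(1 − 2Q).
1 − 2P − Q = 0.787305, giving −½ ln(0.787305) = 0.119570.
1 − 2Q = 0.996702, giving −¼ ln(0.996702) = 0.000826.
d = 0.119570 + 0.000826 = 0.120396.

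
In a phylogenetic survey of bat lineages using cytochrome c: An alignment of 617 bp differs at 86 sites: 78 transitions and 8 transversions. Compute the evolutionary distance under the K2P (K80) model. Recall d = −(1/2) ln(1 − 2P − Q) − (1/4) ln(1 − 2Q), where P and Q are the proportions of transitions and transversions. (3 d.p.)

P = 78/617 ≈ 0.126418 and Q = 8/617 ≈ 0.012966.
Under the Kimura two-parameter model, d = −½ ln(1 − 2P − Q) − ¼ ln(1 − 2Q).
1 − 2P − Q = 0.734198, giving −½ ln(0.734198) = 0.154488.
1 − 2Q = 0.974068, giving −¼ ln(0.974068) = 0.006569.
d = 0.154488 + 0.006569 = 0.161057.

0.161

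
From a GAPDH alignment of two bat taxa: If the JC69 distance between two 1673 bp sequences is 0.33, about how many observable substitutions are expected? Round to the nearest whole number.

447

Invert JC69: p = (3/4)(1 − e^(−4d/3)) = 0.75 × (1 − e^(-0.44)) = 0.75 × (1 − 0.644036) = 0.266973.
Expected differing sites = pL ≈ 0.266973 × 1673 = 446.645829 ≈ 447.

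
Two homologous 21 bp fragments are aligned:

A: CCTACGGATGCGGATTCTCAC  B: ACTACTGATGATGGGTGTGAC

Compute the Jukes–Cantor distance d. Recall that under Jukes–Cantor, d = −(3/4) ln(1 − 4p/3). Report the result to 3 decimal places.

The sequences differ at 8 of 21 sites (1, 6, 11, 12, 14, 15, 17, 19), so p = 8/21 ≈ 0.380952.
d = −(3/4) ln(1 − 4p/3) = −0.75 ln(1 − 0.507936) = −0.75 ln(0.492064)
  = −0.75 × (-0.709146) = 0.531860 substitutions/site.

0.532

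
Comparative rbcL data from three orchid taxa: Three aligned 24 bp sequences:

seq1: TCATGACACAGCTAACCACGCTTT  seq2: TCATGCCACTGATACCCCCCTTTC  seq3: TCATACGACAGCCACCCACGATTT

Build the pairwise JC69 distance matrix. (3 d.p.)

d(seq1,seq2) = 0.441, d(seq1,seq3) = 0.304, d(seq2,seq3) = 0.520

seq1–seq2: 8/24 sites differ → p ≈ 0.333333, d = −0.75 ln(1 − 0.444444) = 0.440839 ≈ 0.441.
seq1–seq3: 6/24 sites differ → p = 0.25, d = −0.75 ln(1 − 0.333333) = 0.304098 ≈ 0.304.
seq2–seq3: 9/24 sites differ → p = 0.375, d = −0.75 ln(1 − 0.5) = 0.519860 ≈ 0.520.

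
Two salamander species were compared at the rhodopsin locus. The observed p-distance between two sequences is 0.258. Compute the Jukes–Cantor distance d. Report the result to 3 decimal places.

d = −(3/4) ln(1 − 4p/3) = −0.75 ln(1 − 0.344) = −0.75 ln(0.656)
  = −0.75 × (-0.421594) = 0.316196 substitutions/site.

0.316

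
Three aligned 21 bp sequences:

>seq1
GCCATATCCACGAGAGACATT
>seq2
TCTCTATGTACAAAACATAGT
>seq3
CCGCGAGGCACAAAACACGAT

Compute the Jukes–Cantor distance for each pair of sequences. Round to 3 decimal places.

seq1–seq2: 10/21 sites differ → p ≈ 0.47619, d = −0.75 ln(1 − 0.63492) = 0.755729 ≈ 0.756.
seq1–seq3: 11/21 sites differ → p ≈ 0.52381, d = −0.75 ln(1 − 0.698413) = 0.899023 ≈ 0.899.
seq2–seq3: 8/21 sites differ → p ≈ 0.380952, d = −0.75 ln(1 − 0.507936) = 0.531860 ≈ 0.532.

d(seq1,seq2) = 0.756, d(seq1,seq3) = 0.899, d(seq2,seq3) = 0.532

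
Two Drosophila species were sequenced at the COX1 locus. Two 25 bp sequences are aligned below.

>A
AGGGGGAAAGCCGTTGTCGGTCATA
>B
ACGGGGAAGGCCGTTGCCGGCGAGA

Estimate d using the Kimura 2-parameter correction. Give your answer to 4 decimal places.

Of 25 sites, 3 differences are transitions and 3 are transversions, so P = 3/25 = 0.12 and Q = 3/25 = 0.12.
Under the Kimura two-parameter model, d = −½ ln(1 − 2P − Q) − ¼ ln(1 − 2Q).
1 − 2P − Q = 0.64, giving −½ ln(0.64) = 0.223144.
1 − 2Q = 0.76, giving −¼ ln(0.76) = 0.068609.
d = 0.223144 + 0.068609 = 0.291753.

0.2918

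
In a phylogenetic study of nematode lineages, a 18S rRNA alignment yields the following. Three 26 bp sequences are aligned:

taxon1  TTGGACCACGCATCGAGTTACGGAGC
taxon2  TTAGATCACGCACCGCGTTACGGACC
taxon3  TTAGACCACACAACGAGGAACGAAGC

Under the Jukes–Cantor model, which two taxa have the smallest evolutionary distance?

taxon1–taxon2: 5/26 differ, p = 0.192, d = 0.222.
taxon1–taxon3: 6/26 differ, p = 0.231, d = 0.276.
taxon2–taxon3: 8/26 differ, p = 0.308, d = 0.396.
The smallest distance is between taxon1 and taxon2.

taxon1 and taxon2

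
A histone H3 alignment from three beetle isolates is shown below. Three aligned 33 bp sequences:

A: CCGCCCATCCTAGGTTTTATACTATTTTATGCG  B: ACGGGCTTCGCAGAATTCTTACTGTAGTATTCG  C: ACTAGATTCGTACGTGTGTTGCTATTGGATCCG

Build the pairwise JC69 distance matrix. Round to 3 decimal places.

d(A,B) = 0.625, d(A,C) = 0.699, d(B,C) = 0.625

A–B: 14/33 sites differ → p ≈ 0.424242, d = −0.75 ln(1 − 0.565656) = 0.625439 ≈ 0.625.
A–C: 15/33 sites differ → p ≈ 0.454545, d = −0.75 ln(1 − 0.60606) = 0.698667 ≈ 0.699.
B–C: 14/33 sites differ → p ≈ 0.424242, d = −0.75 ln(1 − 0.565656) = 0.625439 ≈ 0.625.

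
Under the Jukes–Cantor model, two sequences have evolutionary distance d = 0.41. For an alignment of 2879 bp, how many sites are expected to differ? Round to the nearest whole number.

Invert JC69: p = (3/4)(1 − e^(−4d/3)) = 0.75 × (1 − e^(-0.546667)) = 0.75 × (1 − 0.578876) = 0.315843.
Expected differing sites = pL ≈ 0.315843 × 2879 = 909.311997 ≈ 909.

909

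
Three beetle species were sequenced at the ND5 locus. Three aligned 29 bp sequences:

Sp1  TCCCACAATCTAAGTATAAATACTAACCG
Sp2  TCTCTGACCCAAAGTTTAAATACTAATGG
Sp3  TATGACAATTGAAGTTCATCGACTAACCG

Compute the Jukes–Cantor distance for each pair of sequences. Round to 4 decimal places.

Sp1–Sp2: 9/29 sites differ → p ≈ 0.310345, d = −0.75 ln(1 − 0.413793) = 0.400562 ≈ 0.4006.
Sp1–Sp3: 10/29 sites differ → p ≈ 0.344828, d = −0.75 ln(1 − 0.459771) = 0.461822 ≈ 0.4618.
Sp2–Sp3: 14/29 sites differ → p ≈ 0.482759, d = −0.75 ln(1 − 0.643679) = 0.773942 ≈ 0.7739.

d(Sp1,Sp2) = 0.4006, d(Sp1,Sp3) = 0.4618, d(Sp2,Sp3) = 0.7739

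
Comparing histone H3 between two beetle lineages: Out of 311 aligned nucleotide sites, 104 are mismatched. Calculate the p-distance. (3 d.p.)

p = 104/311 = 0.334405… ≈ 0.334 (to 3 d.p.).

0.334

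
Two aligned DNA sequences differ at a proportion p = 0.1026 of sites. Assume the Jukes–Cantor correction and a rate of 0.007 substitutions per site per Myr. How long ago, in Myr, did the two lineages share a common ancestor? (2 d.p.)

d = −(3/4) ln(1 − 4p/3) = −0.75 ln(1 − 0.1368) = −0.75 ln(0.8632)
  = −0.75 × (-0.147109) = 0.110332 substitutions/site.
Under a molecular clock d = 2μt, so t = d/(2μ) = 0.110332 / (2 × 0.007) = 7.88 Myr.

7.88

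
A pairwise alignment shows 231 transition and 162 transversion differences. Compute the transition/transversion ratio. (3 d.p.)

1.426

R = 231/162 = 1.425925… ≈ 1.426 (to 3 d.p.).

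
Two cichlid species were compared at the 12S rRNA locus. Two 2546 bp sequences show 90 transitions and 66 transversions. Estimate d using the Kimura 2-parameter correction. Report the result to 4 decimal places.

0.0641

P = 90/2546 ≈ 0.03535 and Q = 66/2546 ≈ 0.025923.
Under the Kimura two-parameter model, d = −½ ln(1 − 2P − Q) − ¼ ln(1 − 2Q).
1 − 2P − Q = 0.903377, giving −½ ln(0.903377) = 0.050808.
1 − 2Q = 0.948154, giving −¼ ln(0.948154) = 0.013310.
d = 0.050808 + 0.013310 = 0.064118.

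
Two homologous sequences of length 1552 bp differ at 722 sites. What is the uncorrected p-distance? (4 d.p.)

p = 722/1552 = 0.465206… ≈ 0.4652 (to 4 d.p.).

0.4652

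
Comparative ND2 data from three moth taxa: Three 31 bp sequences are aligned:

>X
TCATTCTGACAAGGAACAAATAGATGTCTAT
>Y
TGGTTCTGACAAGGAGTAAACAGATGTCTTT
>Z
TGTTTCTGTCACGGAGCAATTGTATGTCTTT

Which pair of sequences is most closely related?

X and Y

X–Y: 6/31 differ, p = 0.194, d = 0.224.
X–Z: 9/31 differ, p = 0.290, d = 0.367.
Y–Z: 8/31 differ, p = 0.258, d = 0.316.
The smallest distance is between X and Y.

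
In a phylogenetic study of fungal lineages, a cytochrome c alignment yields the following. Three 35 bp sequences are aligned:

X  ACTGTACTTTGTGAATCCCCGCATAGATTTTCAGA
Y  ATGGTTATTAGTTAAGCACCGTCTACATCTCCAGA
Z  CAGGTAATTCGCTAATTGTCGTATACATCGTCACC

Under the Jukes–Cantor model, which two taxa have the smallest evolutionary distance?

X and Y

X–Y: 13/35 differ, p = 0.371, d = 0.513.
X–Z: 16/35 differ, p = 0.457, d = 0.705.
Y–Z: 14/35 differ, p = 0.400, d = 0.572.
The smallest distance is between X and Y.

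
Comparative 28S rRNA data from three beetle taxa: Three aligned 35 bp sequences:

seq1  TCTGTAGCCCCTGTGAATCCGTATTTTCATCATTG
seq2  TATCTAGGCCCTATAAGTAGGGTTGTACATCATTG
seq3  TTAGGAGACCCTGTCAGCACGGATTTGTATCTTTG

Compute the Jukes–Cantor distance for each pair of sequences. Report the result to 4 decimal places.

d(seq1,seq2) = 0.4582, d(seq1,seq3) = 0.4582, d(seq2,seq3) = 0.5716

seq1–seq2: 12/35 sites differ → p ≈ 0.342857, d = −0.75 ln(1 − 0.457143) = 0.458182 ≈ 0.4582.
seq1–seq3: 12/35 sites differ → p ≈ 0.342857, d = −0.75 ln(1 − 0.457143) = 0.458182 ≈ 0.4582.
seq2–seq3: 14/35 sites differ → p = 0.4, d = −0.75 ln(1 − 0.533333) = 0.571605 ≈ 0.5716.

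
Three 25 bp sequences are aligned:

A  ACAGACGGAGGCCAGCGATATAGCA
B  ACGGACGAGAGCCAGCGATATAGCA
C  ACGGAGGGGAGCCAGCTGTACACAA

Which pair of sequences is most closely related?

A and B

A–B: 4/25 differ, p = 0.160, d = 0.180.
A–C: 9/25 differ, p = 0.360, d = 0.490.
B–C: 7/25 differ, p = 0.280, d = 0.351.
The smallest distance is between A and B.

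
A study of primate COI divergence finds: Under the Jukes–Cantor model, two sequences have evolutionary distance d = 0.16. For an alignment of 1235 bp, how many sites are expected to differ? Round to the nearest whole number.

178

Invert JC69: p = (3/4)(1 − e^(−4d/3)) = 0.75 × (1 − e^(-0.213333)) = 0.75 × (1 − 0.807887) = 0.144085.
Expected differing sites = pL ≈ 0.144085 × 1235 = 177.944975 ≈ 178.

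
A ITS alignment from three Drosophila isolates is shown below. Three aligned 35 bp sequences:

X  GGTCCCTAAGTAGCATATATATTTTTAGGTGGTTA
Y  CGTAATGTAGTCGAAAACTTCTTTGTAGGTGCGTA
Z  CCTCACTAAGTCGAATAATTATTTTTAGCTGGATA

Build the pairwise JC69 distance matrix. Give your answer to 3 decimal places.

X–Y: 15/35 sites differ → p ≈ 0.428571, d = −0.75 ln(1 − 0.571428) = 0.635472 ≈ 0.635.
X–Z: 9/35 sites differ → p ≈ 0.257143, d = −0.75 ln(1 − 0.342857) = 0.314890 ≈ 0.315.
Y–Z: 12/35 sites differ → p ≈ 0.342857, d = −0.75 ln(1 − 0.457143) = 0.458182 ≈ 0.458.

d(X,Y) = 0.635, d(X,Z) = 0.315, d(Y,Z) = 0.458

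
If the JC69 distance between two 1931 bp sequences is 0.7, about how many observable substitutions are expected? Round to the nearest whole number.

879

Invert JC69: p = (3/4)(1 − e^(−4d/3)) = 0.75 × (1 − e^(-0.933333)) = 0.75 × (1 − 0.393241) = 0.455069.
Expected differing sites = pL ≈ 0.455069 × 1931 = 878.738239 ≈ 879.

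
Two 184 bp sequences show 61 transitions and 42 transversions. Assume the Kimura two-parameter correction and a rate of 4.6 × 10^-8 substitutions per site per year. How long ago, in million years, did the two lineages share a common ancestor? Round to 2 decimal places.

13.72

P = 61/184 ≈ 0.331522 and Q = 42/184 ≈ 0.228261.
Under the Kimura two-parameter model, d = −½ ln(1 − 2P − Q) − ¼ ln(1 − 2Q).
1 − 2P − Q = 0.108695, giving −½ ln(0.108695) = 1.109605.
1 − 2Q = 0.543478, giving −¼ ln(0.543478) = 0.152442.
d = 1.109605 + 0.152442 = 1.262047.
Under a molecular clock d = 2μt, so t = d/(2μ) = 1.262047 / (2 × 4.6 × 10^-8) = 13.72 million years.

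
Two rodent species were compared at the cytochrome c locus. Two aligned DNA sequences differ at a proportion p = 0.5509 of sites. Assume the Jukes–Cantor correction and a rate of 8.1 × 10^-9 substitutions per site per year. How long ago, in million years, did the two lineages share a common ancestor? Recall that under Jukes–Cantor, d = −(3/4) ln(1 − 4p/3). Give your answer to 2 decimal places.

61.40

d = −(3/4) ln(1 − 4p/3) = −0.75 ln(1 − 0.734533) = −0.75 ln(0.265467)
  = −0.75 × (-1.326265) = 0.994699 substitutions/site.
Under a molecular clock d = 2μt, so t = d/(2μ) = 0.994699 / (2 × 8.1 × 10^-9) = 61.40 million years.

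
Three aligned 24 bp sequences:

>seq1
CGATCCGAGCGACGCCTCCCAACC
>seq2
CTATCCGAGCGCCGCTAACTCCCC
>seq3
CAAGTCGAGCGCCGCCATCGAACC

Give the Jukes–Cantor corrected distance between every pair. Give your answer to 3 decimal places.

seq1–seq2: 8/24 sites differ → p ≈ 0.333333, d = −0.75 ln(1 − 0.444444) = 0.440839 ≈ 0.441.
seq1–seq3: 7/24 sites differ → p ≈ 0.291667, d = −0.75 ln(1 − 0.388889) = 0.369358 ≈ 0.369.
seq2–seq3: 8/24 sites differ → p ≈ 0.333333, d = −0.75 ln(1 − 0.444444) = 0.440839 ≈ 0.441.

d(seq1,seq2) = 0.441, d(seq1,seq3) = 0.369, d(seq2,seq3) = 0.441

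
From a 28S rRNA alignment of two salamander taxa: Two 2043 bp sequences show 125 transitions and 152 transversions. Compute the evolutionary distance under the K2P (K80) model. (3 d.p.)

P = 125/2043 ≈ 0.061185 and Q = 152/2043 ≈ 0.0744.
Under the Kimura two-parameter model, d = −½ ln(1 − 2P − Q) − ¼ ln(1 − 2Q).
1 − 2P − Q = 0.80323, giving −½ ln(0.80323) = 0.109557.
1 − 2Q = 0.8512, giving −¼ ln(0.8512) = 0.040277.
d = 0.109557 + 0.040277 = 0.149834.

0.150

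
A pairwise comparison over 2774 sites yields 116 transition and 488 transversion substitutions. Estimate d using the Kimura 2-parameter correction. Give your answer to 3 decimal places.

0.259

P = 116/2774 ≈ 0.041817 and Q = 488/2774 ≈ 0.175919.
Under the Kimura two-parameter model, d = −½ ln(1 − 2P − Q) − ¼ ln(1 − 2Q).
1 − 2P − Q = 0.740447, giving −½ ln(0.740447) = 0.150251.
1 − 2Q = 0.648162, giving −¼ ln(0.648162) = 0.108404.
d = 0.150251 + 0.108404 = 0.258655.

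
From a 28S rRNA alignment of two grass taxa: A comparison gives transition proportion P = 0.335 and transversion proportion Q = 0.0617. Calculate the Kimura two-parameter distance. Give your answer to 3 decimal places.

0.691

Under the Kimura two-parameter model, d = −½ ln(1 − 2P − Q) − ¼ ln(1 − 2Q).
1 − 2P − Q = 0.2683, giving −½ ln(0.2683) = 0.657825.
1 − 2Q = 0.8766, giving −¼ ln(0.8766) = 0.032926.
d = 0.657825 + 0.032926 = 0.690751.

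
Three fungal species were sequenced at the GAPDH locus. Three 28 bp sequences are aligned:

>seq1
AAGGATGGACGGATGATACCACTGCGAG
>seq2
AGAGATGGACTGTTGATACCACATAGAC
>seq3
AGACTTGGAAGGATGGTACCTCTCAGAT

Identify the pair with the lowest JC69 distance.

seq1 and seq2

seq1–seq2: 8/28 differ, p = 0.286, d = 0.360.
seq1–seq3: 10/28 differ, p = 0.357, d = 0.485.
seq2–seq3: 10/28 differ, p = 0.357, d = 0.485.
The smallest distance is between seq1 and seq2.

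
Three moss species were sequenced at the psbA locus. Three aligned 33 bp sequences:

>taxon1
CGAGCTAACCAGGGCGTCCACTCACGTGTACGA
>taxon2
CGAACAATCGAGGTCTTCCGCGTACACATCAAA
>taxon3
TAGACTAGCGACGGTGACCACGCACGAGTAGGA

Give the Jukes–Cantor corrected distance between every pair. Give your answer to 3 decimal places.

taxon1–taxon2: 15/33 sites differ → p ≈ 0.454545, d = −0.75 ln(1 − 0.60606) = 0.698667 ≈ 0.699.
taxon1–taxon3: 12/33 sites differ → p ≈ 0.363636, d = −0.75 ln(1 − 0.484848) = 0.497470 ≈ 0.497.
taxon2–taxon3: 18/33 sites differ → p ≈ 0.545455, d = −0.75 ln(1 − 0.727273) = 0.974463 ≈ 0.974.

d(taxon1,taxon2) = 0.699, d(taxon1,taxon3) = 0.497, d(taxon2,taxon3) = 0.974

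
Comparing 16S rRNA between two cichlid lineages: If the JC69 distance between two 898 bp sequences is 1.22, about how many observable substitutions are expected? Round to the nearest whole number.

541

Invert JC69: p = (3/4)(1 − e^(−4d/3)) = 0.75 × (1 − e^(-1.626667)) = 0.75 × (1 − 0.196584) = 0.602562.
Expected differing sites = pL ≈ 0.602562 × 898 = 541.100676 ≈ 541.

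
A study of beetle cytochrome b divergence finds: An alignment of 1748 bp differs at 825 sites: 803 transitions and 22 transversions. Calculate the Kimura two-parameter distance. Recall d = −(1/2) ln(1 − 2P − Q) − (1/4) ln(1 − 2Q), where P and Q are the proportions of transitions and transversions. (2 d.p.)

P = 803/1748 ≈ 0.459382 and Q = 22/1748 ≈ 0.012586.
Under the Kimura two-parameter model, d = −½ ln(1 − 2P − Q) − ¼ ln(1 − 2Q).
1 − 2P − Q = 0.06865, giving −½ ln(0.06865) = 1.339367.
1 − 2Q = 0.974828, giving −¼ ln(0.974828) = 0.006374.
d = 1.339367 + 0.006374 = 1.345741.

1.35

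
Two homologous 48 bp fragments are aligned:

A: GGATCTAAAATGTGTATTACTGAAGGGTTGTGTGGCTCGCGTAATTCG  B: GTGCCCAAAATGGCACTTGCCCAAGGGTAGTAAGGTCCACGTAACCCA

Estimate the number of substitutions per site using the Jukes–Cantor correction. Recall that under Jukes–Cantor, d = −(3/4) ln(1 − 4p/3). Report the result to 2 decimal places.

The sequences differ at 20 of 48 sites, so p = 20/48 ≈ 0.416667.
d = −(3/4) ln(1 − 4p/3) = −0.75 ln(1 − 0.555556) = −0.75 ln(0.444444)
  = −0.75 × (-0.810931) = 0.608198 substitutions/site.

0.61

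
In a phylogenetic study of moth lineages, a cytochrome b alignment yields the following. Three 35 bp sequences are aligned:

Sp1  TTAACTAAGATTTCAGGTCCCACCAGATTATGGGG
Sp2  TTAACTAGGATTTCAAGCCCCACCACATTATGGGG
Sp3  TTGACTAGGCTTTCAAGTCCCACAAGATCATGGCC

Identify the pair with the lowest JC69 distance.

Sp1 and Sp2

Sp1–Sp2: 4/35 differ, p = 0.114, d = 0.124.
Sp1–Sp3: 8/35 differ, p = 0.229, d = 0.273.
Sp2–Sp3: 8/35 differ, p = 0.229, d = 0.273.
The smallest distance is between Sp1 and Sp2.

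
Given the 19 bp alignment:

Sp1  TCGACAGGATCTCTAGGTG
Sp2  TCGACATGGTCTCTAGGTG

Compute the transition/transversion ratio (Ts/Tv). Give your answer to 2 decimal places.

1.00

Transitions are A↔G and C↔T; transversions are all other mismatches.
Transitions: 1. Transversions: 1.
R = 1/1 = 1.00.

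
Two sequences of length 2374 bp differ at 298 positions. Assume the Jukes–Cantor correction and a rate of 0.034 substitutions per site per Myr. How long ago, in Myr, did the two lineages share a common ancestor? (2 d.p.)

2.02

p = 298/2374 ≈ 0.125527.
d = −(3/4) ln(1 − 4p/3) = −0.75 ln(1 − 0.167369) = −0.75 ln(0.832631)
  = −0.75 × (-0.183165) = 0.137374 substitutions/site.
Under a molecular clock d = 2μt, so t = d/(2μ) = 0.137374 / (2 × 0.034) = 2.02 Myr.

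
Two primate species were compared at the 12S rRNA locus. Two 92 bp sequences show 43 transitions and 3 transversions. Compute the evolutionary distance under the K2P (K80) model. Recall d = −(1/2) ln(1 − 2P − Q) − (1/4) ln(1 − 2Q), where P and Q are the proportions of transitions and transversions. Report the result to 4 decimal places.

1.7284

P = 43/92 ≈ 0.467391 and Q = 3/92 ≈ 0.032609.
Under the Kimura two-parameter model, d = −½ ln(1 − 2P − Q) − ¼ ln(1 − 2Q).
1 − 2P − Q = 0.032609, giving −½ ln(0.032609) = 1.711583.
1 − 2Q = 0.934782, giving −¼ ln(0.934782) = 0.016860.
d = 1.711583 + 0.016860 = 1.728443.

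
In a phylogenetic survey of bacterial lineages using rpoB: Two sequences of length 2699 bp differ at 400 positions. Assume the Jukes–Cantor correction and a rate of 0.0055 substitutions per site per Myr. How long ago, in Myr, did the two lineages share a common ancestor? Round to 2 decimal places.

p = 400/2699 ≈ 0.148203.
d = −(3/4) ln(1 − 4p/3) = −0.75 ln(1 − 0.197604) = −0.75 ln(0.802396)
  = −0.75 × (-0.220153) = 0.165115 substitutions/site.
Under a molecular clock d = 2μt, so t = d/(2μ) = 0.165115 / (2 × 0.0055) = 15.01 Myr.

15.01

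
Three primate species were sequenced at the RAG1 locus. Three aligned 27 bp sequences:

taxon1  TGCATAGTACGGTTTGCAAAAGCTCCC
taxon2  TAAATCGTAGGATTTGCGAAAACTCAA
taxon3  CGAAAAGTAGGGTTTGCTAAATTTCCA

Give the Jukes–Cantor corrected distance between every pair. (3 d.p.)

taxon1–taxon2: 9/27 sites differ → p ≈ 0.333333, d = −0.75 ln(1 − 0.444444) = 0.440839 ≈ 0.441.
taxon1–taxon3: 8/27 sites differ → p ≈ 0.296296, d = −0.75 ln(1 − 0.395061) = 0.376971 ≈ 0.377.
taxon2–taxon3: 9/27 sites differ → p ≈ 0.333333, d = −0.75 ln(1 − 0.444444) = 0.440839 ≈ 0.441.

d(taxon1,taxon2) = 0.441, d(taxon1,taxon3) = 0.377, d(taxon2,taxon3) = 0.441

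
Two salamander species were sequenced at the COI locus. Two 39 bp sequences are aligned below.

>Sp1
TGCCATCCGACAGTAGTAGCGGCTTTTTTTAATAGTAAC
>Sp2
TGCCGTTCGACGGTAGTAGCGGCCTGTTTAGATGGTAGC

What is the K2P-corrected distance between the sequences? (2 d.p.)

Of 39 sites, 7 differences are transitions and 2 are transversions, so P = 7/39 ≈ 0.179487 and Q = 2/39 ≈ 0.051282.
Under the Kimura two-parameter model, d = −½ ln(1 − 2P − Q) − ¼ ln(1 − 2Q).
1 − 2P − Q = 0.589744, giving −½ ln(0.589744) = 0.264033.
1 − 2Q = 0.897436, giving −¼ ln(0.897436) = 0.027053.
d = 0.264033 + 0.027053 = 0.291086.

0.29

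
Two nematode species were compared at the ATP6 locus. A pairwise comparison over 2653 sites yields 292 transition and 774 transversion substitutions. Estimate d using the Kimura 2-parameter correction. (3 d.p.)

0.578

P = 292/2653 ≈ 0.110064 and Q = 774/2653 ≈ 0.291745.
Under the Kimura two-parameter model, d = −½ ln(1 − 2P − Q) − ¼ ln(1 − 2Q).
1 − 2P − Q = 0.488127, giving −½ ln(0.488127) = 0.358590.
1 − 2Q = 0.41651, giving −¼ ln(0.41651) = 0.218961.
d = 0.358590 + 0.218961 = 0.577551.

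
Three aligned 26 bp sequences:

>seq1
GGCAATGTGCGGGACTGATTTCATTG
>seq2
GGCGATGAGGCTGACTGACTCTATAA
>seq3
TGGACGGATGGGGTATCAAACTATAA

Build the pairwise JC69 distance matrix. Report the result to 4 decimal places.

d(seq1,seq2) = 0.5393, d(seq1,seq3) = 1.2882, d(seq2,seq3) = 0.8240

seq1–seq2: 10/26 sites differ → p ≈ 0.384615, d = −0.75 ln(1 − 0.51282) = 0.539341 ≈ 0.5393.
seq1–seq3: 16/26 sites differ → p ≈ 0.615385, d = −0.75 ln(1 − 0.820513) = 1.288239 ≈ 1.2882.
seq2–seq3: 13/26 sites differ → p = 0.5, d = −0.75 ln(1 − 0.666667) = 0.823960 ≈ 0.8240.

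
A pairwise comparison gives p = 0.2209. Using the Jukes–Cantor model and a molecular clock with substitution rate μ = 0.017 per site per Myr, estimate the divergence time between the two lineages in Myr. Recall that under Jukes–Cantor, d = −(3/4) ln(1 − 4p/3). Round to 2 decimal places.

7.70

d = −(3/4) ln(1 − 4p/3) = −0.75 ln(1 − 0.294533) = −0.75 ln(0.705467)
  = −0.75 × (-0.348895) = 0.261671 substitutions/site.
Under a molecular clock d = 2μt, so t = d/(2μ) = 0.261671 / (2 × 0.017) = 7.70 Myr.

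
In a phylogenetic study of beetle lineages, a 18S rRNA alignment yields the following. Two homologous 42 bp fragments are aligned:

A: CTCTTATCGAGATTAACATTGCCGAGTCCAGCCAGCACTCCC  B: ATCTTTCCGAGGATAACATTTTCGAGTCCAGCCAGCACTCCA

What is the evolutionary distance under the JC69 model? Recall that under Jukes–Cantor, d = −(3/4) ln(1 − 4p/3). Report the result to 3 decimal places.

0.220

The sequences differ at 8 of 42 sites (1, 6, 7, 12, 13, 21, 22, 42), so p = 8/42 ≈ 0.190476.
d = −(3/4) ln(1 − 4p/3) = −0.75 ln(1 − 0.253968) = −0.75 ln(0.746032)
  = −0.75 × (-0.292987) = 0.219740 substitutions/site.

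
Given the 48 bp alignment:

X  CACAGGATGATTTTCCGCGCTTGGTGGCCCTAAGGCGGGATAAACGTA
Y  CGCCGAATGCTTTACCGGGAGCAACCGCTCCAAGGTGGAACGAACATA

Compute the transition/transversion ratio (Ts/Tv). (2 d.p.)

Transitions are A↔G and C↔T; transversions are all other mismatches.
Transitions: 13. Transversions: 7.
R = 13/7 = 1.857142… ≈ 1.86 (to 2 d.p.).

1.86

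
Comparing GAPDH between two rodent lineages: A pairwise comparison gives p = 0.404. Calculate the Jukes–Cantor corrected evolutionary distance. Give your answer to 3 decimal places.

d = −(3/4) ln(1 − 4p/3) = −0.75 ln(1 − 0.538667) = −0.75 ln(0.461333)
  = −0.75 × (-0.773635) = 0.580226 substitutions/site.

0.580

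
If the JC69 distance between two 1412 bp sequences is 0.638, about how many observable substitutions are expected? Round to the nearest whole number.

Invert JC69: p = (3/4)(1 − e^(−4d/3)) = 0.75 × (1 − e^(-0.850667)) = 0.75 × (1 − 0.427130) = 0.429653.
Expected differing sites = pL ≈ 0.429653 × 1412 = 606.670036 ≈ 607.

607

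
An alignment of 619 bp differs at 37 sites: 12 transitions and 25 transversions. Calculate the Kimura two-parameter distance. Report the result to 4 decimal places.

P = 12/619 ≈ 0.019386 and Q = 25/619 ≈ 0.040388.
Under the Kimura two-parameter model, d = −½ ln(1 − 2P − Q) − ¼ ln(1 − 2Q).
1 − 2P − Q = 0.92084, giving −½ ln(0.92084) = 0.041234.
1 − 2Q = 0.919224, giving −¼ ln(0.919224) = 0.021056.
d = 0.041234 + 0.021056 = 0.062290.

0.0623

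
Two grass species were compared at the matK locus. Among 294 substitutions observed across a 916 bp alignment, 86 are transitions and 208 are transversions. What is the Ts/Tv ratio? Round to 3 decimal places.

R = 86/208 = 0.413461… ≈ 0.413 (to 3 d.p.).

0.413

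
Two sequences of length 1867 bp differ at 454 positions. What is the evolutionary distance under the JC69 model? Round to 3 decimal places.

p = 454/1867 ≈ 0.243171.
d = −(3/4) ln(1 − 4p/3) = −0.75 ln(1 − 0.324228) = −0.75 ln(0.675772)
  = −0.75 × (-0.391900) = 0.293925 substitutions/site.

0.294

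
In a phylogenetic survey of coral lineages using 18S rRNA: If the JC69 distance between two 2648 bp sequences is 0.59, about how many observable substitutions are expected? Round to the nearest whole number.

1082

Invert JC69: p = (3/4)(1 − e^(−4d/3)) = 0.75 × (1 − e^(-0.786667)) = 0.75 × (1 − 0.455360) = 0.408480.
Expected differing sites = pL ≈ 0.408480 × 2648 = 1081.65504 ≈ 1082.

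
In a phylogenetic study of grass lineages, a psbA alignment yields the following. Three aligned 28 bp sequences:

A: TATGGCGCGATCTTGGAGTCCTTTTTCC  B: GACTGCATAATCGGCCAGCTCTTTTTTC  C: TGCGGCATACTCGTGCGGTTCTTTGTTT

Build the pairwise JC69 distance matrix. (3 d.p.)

d(A,B) = 0.724, d(A,C) = 0.724, d(B,C) = 0.485

A–B: 13/28 sites differ → p ≈ 0.464286, d = −0.75 ln(1 − 0.619048) = 0.723811 ≈ 0.724.
A–C: 13/28 sites differ → p ≈ 0.464286, d = −0.75 ln(1 − 0.619048) = 0.723811 ≈ 0.724.
B–C: 10/28 sites differ → p ≈ 0.357143, d = −0.75 ln(1 − 0.476191) = 0.484971 ≈ 0.485.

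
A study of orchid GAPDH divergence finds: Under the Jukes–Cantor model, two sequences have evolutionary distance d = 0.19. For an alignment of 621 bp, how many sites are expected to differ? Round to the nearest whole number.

Invert JC69: p = (3/4)(1 − e^(−4d/3)) = 0.75 × (1 − e^(-0.253333)) = 0.75 × (1 − 0.776209) = 0.167843.
Expected differing sites = pL ≈ 0.167843 × 621 = 104.230503 ≈ 104.

104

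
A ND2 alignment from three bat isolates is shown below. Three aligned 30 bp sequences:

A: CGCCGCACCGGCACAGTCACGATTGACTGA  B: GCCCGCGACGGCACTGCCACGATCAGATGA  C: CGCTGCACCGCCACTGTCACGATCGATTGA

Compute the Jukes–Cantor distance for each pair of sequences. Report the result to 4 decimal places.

A–B: 10/30 sites differ → p ≈ 0.333333, d = −0.75 ln(1 − 0.444444) = 0.440839 ≈ 0.4408.
A–C: 5/30 sites differ → p ≈ 0.166667, d = −0.75 ln(1 − 0.222223) = 0.188487 ≈ 0.1885.
B–C: 10/30 sites differ → p ≈ 0.333333, d = −0.75 ln(1 − 0.444444) = 0.440839 ≈ 0.4408.

d(A,B) = 0.4408, d(A,C) = 0.1885, d(B,C) = 0.4408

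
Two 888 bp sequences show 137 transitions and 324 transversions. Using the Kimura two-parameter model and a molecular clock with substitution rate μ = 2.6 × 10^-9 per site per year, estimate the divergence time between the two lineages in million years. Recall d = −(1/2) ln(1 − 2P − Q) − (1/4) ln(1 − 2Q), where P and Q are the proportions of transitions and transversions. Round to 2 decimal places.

P = 137/888 ≈ 0.154279 and Q = 324/888 ≈ 0.364865.
Under the Kimura two-parameter model, d = −½ ln(1 − 2P − Q) − ¼ ln(1 − 2Q).
1 − 2P − Q = 0.326577, giving −½ ln(0.326577) = 0.559545.
1 − 2Q = 0.27027, giving −¼ ln(0.27027) = 0.327083.
d = 0.559545 + 0.327083 = 0.886628.
Under a molecular clock d = 2μt, so t = d/(2μ) = 0.886628 / (2 × 2.6 × 10^-9) = 170.51 million years.

170.51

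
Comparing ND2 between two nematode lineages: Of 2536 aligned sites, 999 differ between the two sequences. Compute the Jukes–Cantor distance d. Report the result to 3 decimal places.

0.559

p = 999/2536 ≈ 0.393927.
d = −(3/4) ln(1 − 4p/3) = −0.75 ln(1 − 0.525236) = −0.75 ln(0.474764)
  = −0.75 × (-0.744937) = 0.558703 substitutions/site.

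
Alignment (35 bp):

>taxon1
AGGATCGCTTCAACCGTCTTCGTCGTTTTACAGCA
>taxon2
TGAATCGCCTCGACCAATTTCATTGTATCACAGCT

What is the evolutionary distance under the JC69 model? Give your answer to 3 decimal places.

0.458

The sequences differ at 12 of 35 sites, so p = 12/35 ≈ 0.342857.
d = −(3/4) ln(1 − 4p/3) = −0.75 ln(1 − 0.457143) = −0.75 ln(0.542857)
  = −0.75 × (-0.610909) = 0.458182 substitutions/site.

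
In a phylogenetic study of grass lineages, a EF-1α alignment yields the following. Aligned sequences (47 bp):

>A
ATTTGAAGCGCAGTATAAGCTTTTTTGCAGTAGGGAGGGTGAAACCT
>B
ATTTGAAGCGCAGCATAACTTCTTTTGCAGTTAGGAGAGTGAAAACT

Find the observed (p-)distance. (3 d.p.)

0.170

The sequences differ at 8 of 47 positions (sites 14, 19, 20, 22, 32, 33, 38, 45).
p = 8/47 = 0.170212… ≈ 0.170 (to 3 d.p.).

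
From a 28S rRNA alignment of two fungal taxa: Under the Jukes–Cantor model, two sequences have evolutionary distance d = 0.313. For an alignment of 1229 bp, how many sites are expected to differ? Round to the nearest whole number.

314

Invert JC69: p = (3/4)(1 − e^(−4d/3)) = 0.75 × (1 − e^(-0.417333)) = 0.75 × (1 − 0.658802) = 0.255899.
Expected differing sites = pL ≈ 0.255899 × 1229 = 314.499871 ≈ 314.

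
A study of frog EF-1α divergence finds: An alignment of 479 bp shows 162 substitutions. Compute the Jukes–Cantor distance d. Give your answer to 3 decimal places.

p = 162/479 ≈ 0.338205.
d = −(3/4) ln(1 − 4p/3) = −0.75 ln(1 − 0.45094) = −0.75 ln(0.54906)
  = −0.75 × (-0.599548) = 0.449661 substitutions/site.

0.450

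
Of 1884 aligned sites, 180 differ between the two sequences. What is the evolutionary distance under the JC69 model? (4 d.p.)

0.1022

p = 180/1884 ≈ 0.095541.
d = −(3/4) ln(1 − 4p/3) = −0.75 ln(1 − 0.127388) = −0.75 ln(0.872612)
  = −0.75 × (-0.136264) = 0.102198 substitutions/site.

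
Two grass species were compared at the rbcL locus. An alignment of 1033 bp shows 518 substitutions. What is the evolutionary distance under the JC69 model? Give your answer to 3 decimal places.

p = 518/1033 ≈ 0.501452.
d = −(3/4) ln(1 − 4p/3) = −0.75 ln(1 − 0.668603) = −0.75 ln(0.331397)
  = −0.75 × (-1.104438) = 0.828329 substitutions/site.

0.828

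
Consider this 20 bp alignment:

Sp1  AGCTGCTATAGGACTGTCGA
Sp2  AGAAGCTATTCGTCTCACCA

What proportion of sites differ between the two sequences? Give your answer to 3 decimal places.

0.400

The sequences differ at 8 of 20 positions (sites 3, 4, 10, 11, 13, 16, 17, 19).
p = 8/20 = 0.400.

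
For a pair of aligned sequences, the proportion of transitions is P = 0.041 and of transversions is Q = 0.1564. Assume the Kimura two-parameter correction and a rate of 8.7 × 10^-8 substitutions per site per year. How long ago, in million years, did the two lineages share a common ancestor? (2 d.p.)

Under the Kimura two-parameter model, d = −½ ln(1 − 2P − Q) − ¼ ln(1 − 2Q).
1 − 2P − Q = 0.7616, giving −½ ln(0.7616) = 0.136167.
1 − 2Q = 0.6872, giving −¼ ln(0.6872) = 0.093782.
d = 0.136167 + 0.093782 = 0.229949.
Under a molecular clock d = 2μt, so t = d/(2μ) = 0.229949 / (2 × 8.7 × 10^-8) = 1.32 million years.

1.32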